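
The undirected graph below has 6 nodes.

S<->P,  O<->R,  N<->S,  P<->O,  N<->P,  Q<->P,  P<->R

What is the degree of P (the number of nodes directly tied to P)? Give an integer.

P is directly tied to N, O, Q, R, and S. That is 5 neighbors, so the degree of P is 5.

5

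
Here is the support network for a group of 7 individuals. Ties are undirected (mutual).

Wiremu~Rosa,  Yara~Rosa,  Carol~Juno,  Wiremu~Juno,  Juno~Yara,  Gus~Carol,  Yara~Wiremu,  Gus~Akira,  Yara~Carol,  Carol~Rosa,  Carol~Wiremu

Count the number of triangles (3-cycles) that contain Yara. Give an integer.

Yara's neighbors: Carol, Juno, Rosa, and Wiremu.
Neighbor pairs that are themselves tied: Yara–Carol–Juno; Yara–Carol–Rosa; Yara–Carol–Wiremu; Yara–Juno–Wiremu; Yara–Rosa–Wiremu. Each forms one triangle with Yara, for 5 in total.

5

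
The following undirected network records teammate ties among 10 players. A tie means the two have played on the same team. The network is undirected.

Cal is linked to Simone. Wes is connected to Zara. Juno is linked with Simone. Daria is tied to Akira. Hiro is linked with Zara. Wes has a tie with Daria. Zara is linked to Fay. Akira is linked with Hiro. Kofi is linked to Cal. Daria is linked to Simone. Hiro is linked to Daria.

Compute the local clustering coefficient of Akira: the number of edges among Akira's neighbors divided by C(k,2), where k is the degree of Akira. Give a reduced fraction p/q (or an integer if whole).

Akira's neighbors: Daria and Hiro (k = 2).
Possible neighbor pairs: C(2,2) = 1. Edges among them: Daria–Hiro → e = 1.
Clustering(Akira) = 1/1.

1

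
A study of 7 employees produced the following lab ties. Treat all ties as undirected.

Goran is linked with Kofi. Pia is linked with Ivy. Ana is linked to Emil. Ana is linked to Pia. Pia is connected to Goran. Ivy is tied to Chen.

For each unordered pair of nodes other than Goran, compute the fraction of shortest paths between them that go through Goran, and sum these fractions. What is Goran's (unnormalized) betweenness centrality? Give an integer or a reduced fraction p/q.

Pairs whose geodesics pass through Goran — Pia–Kofi: 1; Ivy–Kofi: 1; Kofi–Emil: 1; Kofi–Ana: 1; Kofi–Chen: 1.
All other pairs contribute 0.
Summing the contributions gives betweenness(Goran) = 5.

5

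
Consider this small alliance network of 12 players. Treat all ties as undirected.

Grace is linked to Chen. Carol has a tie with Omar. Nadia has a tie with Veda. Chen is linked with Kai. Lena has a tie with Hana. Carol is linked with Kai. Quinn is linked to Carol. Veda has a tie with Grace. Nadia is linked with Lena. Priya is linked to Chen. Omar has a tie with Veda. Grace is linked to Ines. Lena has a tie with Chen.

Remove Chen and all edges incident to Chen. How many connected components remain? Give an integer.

2

Without Chen, the remaining ties split the others into: {Carol, Grace, Hana, Ines, Kai, Lena, Nadia, Omar, Quinn, Veda}; {Priya}.
That's 2 separate components.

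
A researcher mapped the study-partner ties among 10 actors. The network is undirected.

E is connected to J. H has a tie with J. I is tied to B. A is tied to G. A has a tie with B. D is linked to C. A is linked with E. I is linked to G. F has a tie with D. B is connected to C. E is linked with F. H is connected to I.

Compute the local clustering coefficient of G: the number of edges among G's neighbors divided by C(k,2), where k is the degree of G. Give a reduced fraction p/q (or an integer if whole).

0

G's neighbors: A and I (k = 2).
Possible neighbor pairs: C(2,2) = 1. Edges among them: none → e = 0.
Clustering(G) = 0/1.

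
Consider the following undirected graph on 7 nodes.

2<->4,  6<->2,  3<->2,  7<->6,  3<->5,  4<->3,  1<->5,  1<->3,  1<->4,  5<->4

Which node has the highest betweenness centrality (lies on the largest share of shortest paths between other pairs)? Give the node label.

2

Unnormalized betweenness of each node: 1:0, 2:8, 3:3, 4:3, 5:0, 6:5, 7:0.
2 has the largest value, 8, making it the main broker — the node through which the most shortest paths run.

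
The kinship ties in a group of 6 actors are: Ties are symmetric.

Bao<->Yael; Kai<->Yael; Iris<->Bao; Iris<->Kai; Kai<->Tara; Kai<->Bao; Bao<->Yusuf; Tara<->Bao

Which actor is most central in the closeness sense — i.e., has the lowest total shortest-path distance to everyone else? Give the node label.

Bao

Farness (sum of distances to all others) for each node — Bao:5, Iris:8, Kai:6, Tara:8, Yael:8, Yusuf:9.
The smallest farness is 5, for Bao, so Bao has the highest closeness.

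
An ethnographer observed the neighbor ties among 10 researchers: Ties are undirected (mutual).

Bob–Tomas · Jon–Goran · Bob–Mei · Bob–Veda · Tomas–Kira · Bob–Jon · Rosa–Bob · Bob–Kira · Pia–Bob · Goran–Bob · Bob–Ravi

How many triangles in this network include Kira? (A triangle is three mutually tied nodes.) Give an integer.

1

Kira's neighbors: Bob and Tomas.
Neighbor pairs that are themselves tied: Kira–Bob–Tomas. Each forms one triangle with Kira, for 1 in total.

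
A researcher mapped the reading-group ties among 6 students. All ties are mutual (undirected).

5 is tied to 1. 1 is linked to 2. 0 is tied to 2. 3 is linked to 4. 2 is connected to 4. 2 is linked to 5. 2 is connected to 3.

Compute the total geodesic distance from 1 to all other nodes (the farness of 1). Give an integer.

8

Distances from 1: 0:2, 2:1, 3:2, 4:2, 5:1.
Sum = 2 + 1 + 2 + 2 + 1 = 8.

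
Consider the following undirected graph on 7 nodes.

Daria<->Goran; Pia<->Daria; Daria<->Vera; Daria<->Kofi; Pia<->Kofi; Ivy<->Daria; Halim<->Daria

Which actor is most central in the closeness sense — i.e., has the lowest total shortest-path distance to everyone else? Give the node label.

Daria

Farness (sum of distances to all others) for each node — Daria:6, Goran:11, Halim:11, Ivy:11, Kofi:10, Pia:10, Vera:11.
The smallest farness is 6, for Daria, so Daria has the highest closeness.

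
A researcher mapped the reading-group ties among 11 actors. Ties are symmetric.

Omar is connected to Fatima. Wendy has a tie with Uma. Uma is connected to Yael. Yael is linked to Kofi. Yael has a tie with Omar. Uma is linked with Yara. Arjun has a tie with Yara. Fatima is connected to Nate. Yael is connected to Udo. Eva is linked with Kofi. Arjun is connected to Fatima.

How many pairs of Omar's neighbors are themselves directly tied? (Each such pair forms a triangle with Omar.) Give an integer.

Omar's neighbors are Fatima and Yael, but none of them are tied to each other, so no triangle contains Omar.

0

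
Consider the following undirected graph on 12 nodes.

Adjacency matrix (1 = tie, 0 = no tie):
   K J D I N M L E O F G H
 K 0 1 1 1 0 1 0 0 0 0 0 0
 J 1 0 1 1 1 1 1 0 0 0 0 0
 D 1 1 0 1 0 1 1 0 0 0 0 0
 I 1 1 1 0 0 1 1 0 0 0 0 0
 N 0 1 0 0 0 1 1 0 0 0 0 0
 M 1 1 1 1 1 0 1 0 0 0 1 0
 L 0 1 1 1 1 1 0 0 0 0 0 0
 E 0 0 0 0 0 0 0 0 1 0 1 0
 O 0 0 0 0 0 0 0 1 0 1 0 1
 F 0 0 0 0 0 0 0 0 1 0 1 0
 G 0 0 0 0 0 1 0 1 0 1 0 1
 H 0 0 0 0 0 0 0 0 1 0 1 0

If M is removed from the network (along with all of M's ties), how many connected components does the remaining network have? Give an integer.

Without M, the remaining ties split the others into: {D, I, J, K, L, N}; {E, F, G, H, O}.
That's 2 separate components.

2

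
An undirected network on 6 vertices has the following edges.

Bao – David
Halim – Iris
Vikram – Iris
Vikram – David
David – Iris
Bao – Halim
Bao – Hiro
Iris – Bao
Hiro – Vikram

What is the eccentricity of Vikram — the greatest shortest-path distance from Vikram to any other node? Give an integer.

2

Distances from Vikram: Bao:2, David:1, Halim:2, Hiro:1, Iris:1.
The largest is 2 (to Bao and Halim), so the eccentricity of Vikram is 2.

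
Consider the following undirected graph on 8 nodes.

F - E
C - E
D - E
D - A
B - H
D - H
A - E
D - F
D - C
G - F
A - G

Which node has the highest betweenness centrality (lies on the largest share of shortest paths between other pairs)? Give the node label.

D

Unnormalized betweenness of each node: A:5/2, B:0, C:0, D:71/6, E:11/6, F:5/2, G:1/3, H:6.
D has the largest value, 71/6, making it the main broker — the node through which the most shortest paths run.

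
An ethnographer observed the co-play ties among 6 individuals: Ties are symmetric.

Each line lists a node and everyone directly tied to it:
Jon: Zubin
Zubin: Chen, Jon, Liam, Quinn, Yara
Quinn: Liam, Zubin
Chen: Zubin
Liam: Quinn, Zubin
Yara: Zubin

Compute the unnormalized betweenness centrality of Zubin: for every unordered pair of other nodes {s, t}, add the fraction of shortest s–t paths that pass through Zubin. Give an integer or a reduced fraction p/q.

Pairs whose geodesics pass through Zubin — Chen–Liam: 1; Chen–Jon: 1; Chen–Quinn: 1; Chen–Yara: 1; Liam–Jon: 1; Liam–Yara: 1; Jon–Quinn: 1; Jon–Yara: 1; Quinn–Yara: 1.
All other pairs contribute 0.
Summing the contributions gives betweenness(Zubin) = 9.

9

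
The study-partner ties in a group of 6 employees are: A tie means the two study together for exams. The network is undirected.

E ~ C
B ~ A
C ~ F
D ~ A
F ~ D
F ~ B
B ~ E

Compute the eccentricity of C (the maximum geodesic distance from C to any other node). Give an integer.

3

Distances from C: A:3, B:2, D:2, E:1, F:1.
The largest is 3 (to A), so the eccentricity of C is 3.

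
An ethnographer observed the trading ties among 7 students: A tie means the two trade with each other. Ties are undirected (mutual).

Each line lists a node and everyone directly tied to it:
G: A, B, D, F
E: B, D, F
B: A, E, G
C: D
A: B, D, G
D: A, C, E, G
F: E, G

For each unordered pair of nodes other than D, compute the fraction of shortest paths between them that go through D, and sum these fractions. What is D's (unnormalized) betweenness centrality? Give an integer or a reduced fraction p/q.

Pairs whose geodesics pass through D — A–C: 1; A–E: 1/2; C–E: 1; C–B: 3/3; C–F: 2/2; C–G: 1; E–G: 1/3.
All other pairs contribute 0.
Summing the contributions gives betweenness(D) = 35/6.

35/6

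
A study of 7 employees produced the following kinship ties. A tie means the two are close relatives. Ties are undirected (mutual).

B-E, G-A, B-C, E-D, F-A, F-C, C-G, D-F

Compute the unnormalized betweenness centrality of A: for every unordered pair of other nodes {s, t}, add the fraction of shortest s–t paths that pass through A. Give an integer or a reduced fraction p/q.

1

Pairs whose geodesics pass through A — G–D: 1/2; G–F: 1/2.
All other pairs contribute 0.
Summing the contributions gives betweenness(A) = 1.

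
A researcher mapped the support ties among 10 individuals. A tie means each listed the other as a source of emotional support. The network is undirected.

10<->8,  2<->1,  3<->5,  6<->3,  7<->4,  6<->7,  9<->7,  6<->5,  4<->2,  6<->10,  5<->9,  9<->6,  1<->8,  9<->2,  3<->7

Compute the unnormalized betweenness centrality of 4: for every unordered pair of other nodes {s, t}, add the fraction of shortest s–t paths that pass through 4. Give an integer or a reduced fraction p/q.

29/20

Pairs whose geodesics pass through 4 — 2–7: 1/2; 2–3: 1/4; 1–7: 1/2; 1–3: 1/5.
All other pairs contribute 0.
Summing the contributions gives betweenness(4) = 29/20.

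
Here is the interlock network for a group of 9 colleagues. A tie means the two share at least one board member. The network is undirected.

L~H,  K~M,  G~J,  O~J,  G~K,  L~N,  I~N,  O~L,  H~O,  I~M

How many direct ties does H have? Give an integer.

H is directly tied to L and O. That is 2 neighbors, so the degree of H is 2.

2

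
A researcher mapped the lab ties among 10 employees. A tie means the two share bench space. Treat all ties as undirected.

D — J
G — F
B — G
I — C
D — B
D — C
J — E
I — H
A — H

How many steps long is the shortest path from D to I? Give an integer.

One shortest route is D – C – I, which uses 2 edges, and D and I are not directly tied, so nothing shorter exists. So d(D,I) = 2.

2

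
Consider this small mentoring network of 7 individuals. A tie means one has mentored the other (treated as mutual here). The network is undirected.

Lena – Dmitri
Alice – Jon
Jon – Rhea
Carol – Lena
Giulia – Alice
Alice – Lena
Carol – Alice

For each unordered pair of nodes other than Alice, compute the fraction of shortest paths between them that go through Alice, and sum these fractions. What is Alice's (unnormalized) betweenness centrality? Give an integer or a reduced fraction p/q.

11

Pairs whose geodesics pass through Alice — Giulia–Carol: 1; Giulia–Lena: 1; Giulia–Rhea: 1; Giulia–Jon: 1; Giulia–Dmitri: 1; Carol–Rhea: 1; Carol–Jon: 1; Lena–Rhea: 1; Lena–Jon: 1; Rhea–Dmitri: 1; Jon–Dmitri: 1.
All other pairs contribute 0.
Summing the contributions gives betweenness(Alice) = 11.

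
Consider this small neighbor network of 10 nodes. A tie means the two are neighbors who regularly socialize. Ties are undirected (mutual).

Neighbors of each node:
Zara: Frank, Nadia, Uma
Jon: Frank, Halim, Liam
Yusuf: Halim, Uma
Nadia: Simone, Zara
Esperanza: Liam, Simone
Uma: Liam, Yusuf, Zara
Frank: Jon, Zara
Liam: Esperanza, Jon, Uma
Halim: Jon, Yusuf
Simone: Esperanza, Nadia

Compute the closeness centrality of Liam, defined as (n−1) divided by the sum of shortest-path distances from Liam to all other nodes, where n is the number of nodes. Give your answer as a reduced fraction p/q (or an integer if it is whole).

Distances from Liam: Esperanza:1, Frank:2, Halim:2, Jon:1, Nadia:3, Simone:2, Uma:1, Yusuf:2, Zara:2. Sum = 16.
n = 10, so closeness = 9/16.

9/16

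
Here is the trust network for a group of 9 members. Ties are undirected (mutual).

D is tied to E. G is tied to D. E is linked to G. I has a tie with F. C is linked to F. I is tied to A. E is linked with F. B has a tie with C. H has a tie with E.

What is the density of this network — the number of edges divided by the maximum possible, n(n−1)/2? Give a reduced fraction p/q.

There are 9 edges and 9 nodes, so the maximum possible is C(9,2) = 36.
Density = 9/36 = 1/4.

1/4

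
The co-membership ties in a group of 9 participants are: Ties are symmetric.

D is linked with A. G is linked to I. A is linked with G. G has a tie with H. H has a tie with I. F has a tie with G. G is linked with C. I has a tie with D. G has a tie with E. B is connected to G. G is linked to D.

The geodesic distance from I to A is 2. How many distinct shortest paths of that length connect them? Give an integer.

The shortest distance is 2. The length-2 paths are: I–G–A; I–D–A.
That gives 2 distinct shortest paths.

2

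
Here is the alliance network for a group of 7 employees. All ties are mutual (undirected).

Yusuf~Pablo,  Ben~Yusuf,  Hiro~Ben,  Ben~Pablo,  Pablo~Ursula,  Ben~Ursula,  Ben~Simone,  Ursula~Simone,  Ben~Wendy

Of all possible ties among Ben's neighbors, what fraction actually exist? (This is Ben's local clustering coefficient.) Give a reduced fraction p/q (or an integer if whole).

Ben's neighbors: Hiro, Pablo, Simone, Ursula, Wendy, and Yusuf (k = 6).
Possible neighbor pairs: C(6,2) = 15. Edges among them: Pablo–Ursula, Pablo–Yusuf, Simone–Ursula → e = 3.
Clustering(Ben) = 3/15 = 1/5.

1/5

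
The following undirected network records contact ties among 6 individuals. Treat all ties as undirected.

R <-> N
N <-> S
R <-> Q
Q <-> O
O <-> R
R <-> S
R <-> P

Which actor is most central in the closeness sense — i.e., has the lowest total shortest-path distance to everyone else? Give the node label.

Farness (sum of distances to all others) for each node — N:8, O:8, P:9, Q:8, R:5, S:8.
The smallest farness is 5, for R, so R has the highest closeness.

R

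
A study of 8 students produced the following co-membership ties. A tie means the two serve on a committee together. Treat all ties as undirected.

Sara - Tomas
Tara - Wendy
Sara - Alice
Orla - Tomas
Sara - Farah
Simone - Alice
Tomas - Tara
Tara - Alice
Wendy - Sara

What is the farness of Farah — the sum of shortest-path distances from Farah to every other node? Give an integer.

16

Distances from Farah: Alice:2, Orla:3, Sara:1, Simone:3, Tara:3, Tomas:2, Wendy:2.
Sum = 2 + 3 + 1 + 3 + 3 + 2 + 2 = 16.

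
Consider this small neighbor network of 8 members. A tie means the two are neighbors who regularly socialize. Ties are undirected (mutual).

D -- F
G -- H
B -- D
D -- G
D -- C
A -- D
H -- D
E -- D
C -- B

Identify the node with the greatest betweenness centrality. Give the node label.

Unnormalized betweenness of each node: A:0, B:0, C:0, D:19, E:0, F:0, G:0, H:0.
D has the largest value, 19, making it the main broker — the node through which the most shortest paths run.

D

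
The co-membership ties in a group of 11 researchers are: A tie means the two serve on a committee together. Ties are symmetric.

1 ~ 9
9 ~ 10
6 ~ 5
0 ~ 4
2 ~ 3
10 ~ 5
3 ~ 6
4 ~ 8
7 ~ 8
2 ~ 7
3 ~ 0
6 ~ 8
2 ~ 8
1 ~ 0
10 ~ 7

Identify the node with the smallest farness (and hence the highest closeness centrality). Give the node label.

Farness (sum of distances to all others) for each node — 0:20, 1:23, 2:20, 3:19, 4:21, 5:22, 6:19, 7:19, 8:18, 9:23, 10:20.
The smallest farness is 18, for 8, so 8 has the highest closeness.

8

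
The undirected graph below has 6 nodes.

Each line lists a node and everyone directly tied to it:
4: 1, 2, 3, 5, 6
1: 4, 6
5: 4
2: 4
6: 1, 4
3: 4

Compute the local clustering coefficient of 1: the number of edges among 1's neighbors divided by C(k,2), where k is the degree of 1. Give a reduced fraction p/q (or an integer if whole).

1

1's neighbors: 4 and 6 (k = 2).
Possible neighbor pairs: C(2,2) = 1. Edges among them: 4–6 → e = 1.
Clustering(1) = 1/1.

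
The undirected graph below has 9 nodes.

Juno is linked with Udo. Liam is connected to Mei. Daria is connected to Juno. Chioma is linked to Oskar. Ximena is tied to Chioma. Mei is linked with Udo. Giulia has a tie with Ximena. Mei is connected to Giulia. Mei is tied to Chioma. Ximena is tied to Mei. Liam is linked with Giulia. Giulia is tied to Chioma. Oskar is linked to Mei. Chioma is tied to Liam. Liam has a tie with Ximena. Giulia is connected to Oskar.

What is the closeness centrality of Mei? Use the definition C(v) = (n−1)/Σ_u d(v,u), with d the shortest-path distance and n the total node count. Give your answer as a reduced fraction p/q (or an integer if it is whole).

Distances from Mei: Chioma:1, Daria:3, Giulia:1, Juno:2, Liam:1, Oskar:1, Udo:1, Ximena:1. Sum = 11.
n = 9, so closeness = 8/11.

8/11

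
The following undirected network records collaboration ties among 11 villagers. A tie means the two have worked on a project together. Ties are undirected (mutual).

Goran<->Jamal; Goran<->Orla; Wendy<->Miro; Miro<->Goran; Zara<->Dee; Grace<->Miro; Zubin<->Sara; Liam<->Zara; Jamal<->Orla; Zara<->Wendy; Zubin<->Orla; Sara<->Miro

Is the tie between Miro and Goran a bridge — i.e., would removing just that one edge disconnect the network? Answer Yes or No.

No

Even without that edge, Miro still reaches Goran via Miro – Sara – Zubin – Orla – Goran, so the network stays connected. Not a bridge.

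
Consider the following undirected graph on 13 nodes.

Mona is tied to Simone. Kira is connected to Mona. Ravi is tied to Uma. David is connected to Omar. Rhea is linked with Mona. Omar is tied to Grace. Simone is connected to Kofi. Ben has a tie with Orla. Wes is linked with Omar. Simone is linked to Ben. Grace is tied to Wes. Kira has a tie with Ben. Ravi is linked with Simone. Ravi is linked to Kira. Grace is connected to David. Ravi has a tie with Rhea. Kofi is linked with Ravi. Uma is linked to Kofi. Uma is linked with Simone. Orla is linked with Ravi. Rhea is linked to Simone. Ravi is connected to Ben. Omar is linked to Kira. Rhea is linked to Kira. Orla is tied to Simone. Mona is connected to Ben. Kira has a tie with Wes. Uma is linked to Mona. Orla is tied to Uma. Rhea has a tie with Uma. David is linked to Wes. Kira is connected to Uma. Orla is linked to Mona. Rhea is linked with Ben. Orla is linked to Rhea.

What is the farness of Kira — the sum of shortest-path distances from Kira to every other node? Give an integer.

Distances from Kira: Ben:1, David:2, Grace:2, Kofi:2, Mona:1, Omar:1, Orla:2, Ravi:1, Rhea:1, Simone:2, Uma:1, Wes:1.
Sum = 1 + 2 + 2 + 2 + 1 + 1 + 2 + 1 + 1 + 2 + 1 + 1 = 17.

17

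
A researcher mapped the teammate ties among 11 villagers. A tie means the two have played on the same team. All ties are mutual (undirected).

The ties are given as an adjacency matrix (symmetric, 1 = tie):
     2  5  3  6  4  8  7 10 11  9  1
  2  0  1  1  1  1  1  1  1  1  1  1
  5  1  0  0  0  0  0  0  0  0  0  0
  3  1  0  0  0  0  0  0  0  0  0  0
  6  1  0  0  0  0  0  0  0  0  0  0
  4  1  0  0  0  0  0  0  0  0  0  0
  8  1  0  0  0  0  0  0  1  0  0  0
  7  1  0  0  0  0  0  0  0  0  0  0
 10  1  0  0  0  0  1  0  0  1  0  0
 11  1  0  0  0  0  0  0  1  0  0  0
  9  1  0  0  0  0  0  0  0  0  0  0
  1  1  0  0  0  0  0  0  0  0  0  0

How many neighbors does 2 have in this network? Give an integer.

2 is directly tied to 1, 3, 4, 5, 6, 7, 8, 9, 10, and 11. That is 10 neighbors, so the degree of 2 is 10.

10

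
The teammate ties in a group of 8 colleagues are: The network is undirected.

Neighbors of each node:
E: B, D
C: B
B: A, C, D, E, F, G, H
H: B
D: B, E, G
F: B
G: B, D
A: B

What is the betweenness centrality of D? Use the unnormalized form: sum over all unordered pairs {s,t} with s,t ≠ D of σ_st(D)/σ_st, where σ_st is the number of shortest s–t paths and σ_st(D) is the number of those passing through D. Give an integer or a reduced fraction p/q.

Pairs whose geodesics pass through D — G–E: 1/2.
All other pairs contribute 0.
Summing the contributions gives betweenness(D) = 1/2.

1/2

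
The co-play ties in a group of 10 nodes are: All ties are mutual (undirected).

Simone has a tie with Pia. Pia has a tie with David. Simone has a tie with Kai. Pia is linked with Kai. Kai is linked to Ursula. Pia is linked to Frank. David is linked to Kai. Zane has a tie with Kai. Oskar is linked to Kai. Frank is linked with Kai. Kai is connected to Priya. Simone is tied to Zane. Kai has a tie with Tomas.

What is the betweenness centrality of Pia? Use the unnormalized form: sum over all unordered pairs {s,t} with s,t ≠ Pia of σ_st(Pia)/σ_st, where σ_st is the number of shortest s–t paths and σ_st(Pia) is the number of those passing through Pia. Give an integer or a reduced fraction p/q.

Pairs whose geodesics pass through Pia — David–Frank: 1/2; David–Simone: 1/2; Frank–Simone: 1/2.
All other pairs contribute 0.
Summing the contributions gives betweenness(Pia) = 3/2.

3/2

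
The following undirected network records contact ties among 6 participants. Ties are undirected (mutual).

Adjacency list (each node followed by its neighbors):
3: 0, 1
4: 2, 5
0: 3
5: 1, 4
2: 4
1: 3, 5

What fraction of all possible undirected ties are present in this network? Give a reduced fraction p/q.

1/3

There are 5 edges and 6 nodes, so the maximum possible is C(6,2) = 15.
Density = 5/15 = 1/3.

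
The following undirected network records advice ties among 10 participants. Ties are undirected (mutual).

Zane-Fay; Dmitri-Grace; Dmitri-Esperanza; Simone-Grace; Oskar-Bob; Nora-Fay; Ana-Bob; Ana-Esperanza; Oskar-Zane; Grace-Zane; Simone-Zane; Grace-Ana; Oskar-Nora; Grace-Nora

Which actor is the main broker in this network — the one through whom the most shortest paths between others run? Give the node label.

Grace

Unnormalized betweenness of each node: Ana:7, Bob:2, Dmitri:5/2, Esperanza:1, Fay:1/3, Grace:95/6, Nora:4, Oskar:23/6, Simone:0, Zane:13/2.
Grace has the largest value, 95/6, making it the main broker — the node through which the most shortest paths run.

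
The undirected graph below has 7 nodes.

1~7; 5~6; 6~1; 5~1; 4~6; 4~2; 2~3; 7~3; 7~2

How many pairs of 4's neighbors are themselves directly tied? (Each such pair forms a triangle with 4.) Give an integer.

0

4's neighbors are 2 and 6, but none of them are tied to each other, so no triangle contains 4.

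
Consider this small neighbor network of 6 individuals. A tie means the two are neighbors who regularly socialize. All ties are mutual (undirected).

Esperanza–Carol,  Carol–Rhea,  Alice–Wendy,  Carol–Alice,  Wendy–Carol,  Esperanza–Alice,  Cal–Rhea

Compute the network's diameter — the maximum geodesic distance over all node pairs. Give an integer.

3

Eccentricity of each node (its greatest distance to any other): Alice:3, Cal:3, Carol:2, Esperanza:3, Rhea:2, Wendy:3.
The maximum eccentricity is 3, realized for instance by the pair Cal–Wendy via Cal – Rhea – Carol – Wendy. So the diameter is 3.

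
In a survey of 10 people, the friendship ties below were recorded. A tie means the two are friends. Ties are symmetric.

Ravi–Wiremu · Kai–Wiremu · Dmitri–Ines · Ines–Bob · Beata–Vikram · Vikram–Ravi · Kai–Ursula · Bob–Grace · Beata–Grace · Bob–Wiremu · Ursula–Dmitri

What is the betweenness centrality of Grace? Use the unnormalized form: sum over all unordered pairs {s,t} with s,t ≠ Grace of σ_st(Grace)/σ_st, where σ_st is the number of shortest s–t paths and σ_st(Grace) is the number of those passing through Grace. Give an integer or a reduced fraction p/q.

Pairs whose geodesics pass through Grace — Wiremu–Beata: 1/2; Kai–Beata: 1/2; Ursula–Beata: 2/3; Dmitri–Beata: 1; Dmitri–Vikram: 1/3; Ines–Beata: 1; Ines–Vikram: 1/2; Bob–Beata: 1; Bob–Vikram: 1/2.
All other pairs contribute 0.
Summing the contributions gives betweenness(Grace) = 6.

6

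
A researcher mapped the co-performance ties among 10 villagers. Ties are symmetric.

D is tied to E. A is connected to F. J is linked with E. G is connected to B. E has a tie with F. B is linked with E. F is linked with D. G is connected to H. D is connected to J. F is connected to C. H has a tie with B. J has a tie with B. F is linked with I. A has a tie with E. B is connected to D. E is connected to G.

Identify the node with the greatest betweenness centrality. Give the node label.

F

Unnormalized betweenness of each node: A:0, B:6, C:0, D:4, E:27/2, F:31/2, G:2, H:0, I:0, J:0.
F has the largest value, 31/2, making it the main broker — the node through which the most shortest paths run.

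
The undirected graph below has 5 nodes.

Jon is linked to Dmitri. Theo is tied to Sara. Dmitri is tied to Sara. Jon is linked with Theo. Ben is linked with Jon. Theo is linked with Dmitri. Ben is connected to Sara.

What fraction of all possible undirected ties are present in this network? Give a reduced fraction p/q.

7/10

There are 7 edges and 5 nodes, so the maximum possible is C(5,2) = 10.
Density = 7/10.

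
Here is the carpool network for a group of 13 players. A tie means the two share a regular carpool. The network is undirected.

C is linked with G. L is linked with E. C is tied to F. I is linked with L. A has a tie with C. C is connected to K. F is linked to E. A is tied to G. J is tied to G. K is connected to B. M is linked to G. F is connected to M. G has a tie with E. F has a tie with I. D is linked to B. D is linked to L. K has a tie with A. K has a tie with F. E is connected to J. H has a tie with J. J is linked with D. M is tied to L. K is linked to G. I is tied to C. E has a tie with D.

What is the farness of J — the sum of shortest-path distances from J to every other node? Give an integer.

21

Distances from J: A:2, B:2, C:2, D:1, E:1, F:2, G:1, H:1, I:3, K:2, L:2, M:2.
Sum = 2 + 2 + 2 + 1 + 1 + 2 + 1 + 1 + 3 + 2 + 2 + 2 = 21.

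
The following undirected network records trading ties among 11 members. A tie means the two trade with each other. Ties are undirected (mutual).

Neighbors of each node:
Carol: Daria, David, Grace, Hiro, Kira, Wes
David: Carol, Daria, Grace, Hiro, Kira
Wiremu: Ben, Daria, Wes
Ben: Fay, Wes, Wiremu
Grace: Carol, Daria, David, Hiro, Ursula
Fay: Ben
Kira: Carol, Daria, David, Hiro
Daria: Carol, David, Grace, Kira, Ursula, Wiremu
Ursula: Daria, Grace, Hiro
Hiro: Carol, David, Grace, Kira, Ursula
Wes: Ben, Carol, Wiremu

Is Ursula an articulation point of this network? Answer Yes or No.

No

Even without Ursula, every remaining node can still reach every other (the residual graph is connected), so Ursula is not a cut vertex.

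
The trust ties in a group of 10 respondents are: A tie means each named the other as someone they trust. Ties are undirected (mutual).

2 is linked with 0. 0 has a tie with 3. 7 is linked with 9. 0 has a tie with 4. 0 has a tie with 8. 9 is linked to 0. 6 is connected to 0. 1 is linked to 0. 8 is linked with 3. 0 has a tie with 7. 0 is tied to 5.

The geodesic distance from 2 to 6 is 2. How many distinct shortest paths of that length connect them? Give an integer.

The shortest distance is 2, and the only length-2 path is 2–0–6. So there is exactly 1 shortest path.

1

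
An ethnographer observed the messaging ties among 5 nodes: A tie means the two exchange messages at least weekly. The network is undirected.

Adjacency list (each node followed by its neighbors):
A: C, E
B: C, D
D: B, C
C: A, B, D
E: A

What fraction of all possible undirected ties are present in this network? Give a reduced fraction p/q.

1/2

There are 5 edges and 5 nodes, so the maximum possible is C(5,2) = 10.
Density = 5/10 = 1/2.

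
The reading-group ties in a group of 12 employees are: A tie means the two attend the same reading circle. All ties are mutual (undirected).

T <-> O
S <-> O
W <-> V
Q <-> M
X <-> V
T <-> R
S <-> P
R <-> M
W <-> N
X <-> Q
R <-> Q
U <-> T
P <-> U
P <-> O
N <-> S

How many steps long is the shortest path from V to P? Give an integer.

One shortest route is V – W – N – S – P, which uses 4 edges, and at distance 3 from V we only reach {M, R, S}, which does not include P. So d(V,P) = 4.

4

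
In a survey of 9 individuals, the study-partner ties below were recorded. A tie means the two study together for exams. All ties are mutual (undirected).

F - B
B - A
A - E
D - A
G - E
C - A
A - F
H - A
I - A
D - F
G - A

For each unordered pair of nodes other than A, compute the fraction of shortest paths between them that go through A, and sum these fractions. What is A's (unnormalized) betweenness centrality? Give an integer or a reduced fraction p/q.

Pairs whose geodesics pass through A — C–G: 1; C–E: 1; C–F: 1; C–I: 1; C–B: 1; C–H: 1; C–D: 1; G–F: 1; G–I: 1; G–B: 1; G–H: 1; G–D: 1; E–F: 1; E–I: 1 … (+11 more pairs).
All other pairs contribute 0.
Summing the contributions gives betweenness(A) = 49/2.

49/2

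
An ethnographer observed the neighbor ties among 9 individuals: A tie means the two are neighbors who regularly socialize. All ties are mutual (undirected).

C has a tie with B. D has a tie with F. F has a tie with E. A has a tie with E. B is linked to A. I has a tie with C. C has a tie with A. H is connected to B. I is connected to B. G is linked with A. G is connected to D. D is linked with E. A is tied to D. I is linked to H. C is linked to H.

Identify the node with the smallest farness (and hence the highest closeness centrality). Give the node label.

A

Farness (sum of distances to all others) for each node — A:11, B:13, C:13, D:14, E:15, F:20, G:16, H:18, I:18.
The smallest farness is 11, for A, so A has the highest closeness.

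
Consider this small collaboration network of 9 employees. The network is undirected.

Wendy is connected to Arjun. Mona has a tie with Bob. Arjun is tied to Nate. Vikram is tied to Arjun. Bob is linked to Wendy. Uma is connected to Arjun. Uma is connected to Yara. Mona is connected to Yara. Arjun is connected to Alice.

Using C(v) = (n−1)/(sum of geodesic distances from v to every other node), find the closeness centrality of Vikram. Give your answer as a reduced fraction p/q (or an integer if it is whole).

Distances from Vikram: Alice:2, Arjun:1, Bob:3, Mona:4, Nate:2, Uma:2, Wendy:2, Yara:3. Sum = 19.
n = 9, so closeness = 8/19.

8/19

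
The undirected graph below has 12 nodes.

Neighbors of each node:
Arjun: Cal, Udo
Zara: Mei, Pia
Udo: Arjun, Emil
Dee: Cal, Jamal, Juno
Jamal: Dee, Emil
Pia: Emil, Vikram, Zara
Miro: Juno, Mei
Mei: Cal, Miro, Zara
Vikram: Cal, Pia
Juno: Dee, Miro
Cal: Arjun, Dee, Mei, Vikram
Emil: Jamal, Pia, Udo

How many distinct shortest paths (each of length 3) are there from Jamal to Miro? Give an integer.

1

The shortest distance is 3, and the only length-3 path is Jamal–Dee–Juno–Miro. So there is exactly 1 shortest path.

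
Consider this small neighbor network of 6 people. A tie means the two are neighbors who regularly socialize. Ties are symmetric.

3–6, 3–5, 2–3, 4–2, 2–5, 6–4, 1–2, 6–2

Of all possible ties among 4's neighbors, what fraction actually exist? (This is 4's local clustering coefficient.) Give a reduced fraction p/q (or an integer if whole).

4's neighbors: 2 and 6 (k = 2).
Possible neighbor pairs: C(2,2) = 1. Edges among them: 2–6 → e = 1.
Clustering(4) = 1/1.

1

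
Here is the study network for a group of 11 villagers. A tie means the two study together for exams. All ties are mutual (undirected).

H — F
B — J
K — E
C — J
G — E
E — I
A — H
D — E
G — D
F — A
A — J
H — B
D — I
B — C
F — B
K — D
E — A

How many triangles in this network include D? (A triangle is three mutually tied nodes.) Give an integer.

3

D's neighbors: E, G, I, and K.
Neighbor pairs that are themselves tied: D–E–G; D–E–I; D–E–K. Each forms one triangle with D, for 3 in total.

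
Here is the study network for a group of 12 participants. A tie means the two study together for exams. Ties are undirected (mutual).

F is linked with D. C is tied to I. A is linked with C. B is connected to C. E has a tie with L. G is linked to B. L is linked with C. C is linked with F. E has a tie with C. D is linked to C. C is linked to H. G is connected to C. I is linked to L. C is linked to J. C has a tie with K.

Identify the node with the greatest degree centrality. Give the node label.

Degrees — A:1, B:2, C:11, D:2, E:2, F:2, G:2, H:1, I:2, J:1, K:1, L:3.
The maximum is 11, attained only by C.

C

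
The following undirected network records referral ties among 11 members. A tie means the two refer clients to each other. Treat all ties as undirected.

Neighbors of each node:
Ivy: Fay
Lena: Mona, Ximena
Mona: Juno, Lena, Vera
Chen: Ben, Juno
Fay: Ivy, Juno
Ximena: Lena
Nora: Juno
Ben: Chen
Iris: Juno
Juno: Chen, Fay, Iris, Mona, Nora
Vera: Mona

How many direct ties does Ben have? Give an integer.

1

Ben is directly tied to Chen. That is 1 neighbor, so the degree of Ben is 1.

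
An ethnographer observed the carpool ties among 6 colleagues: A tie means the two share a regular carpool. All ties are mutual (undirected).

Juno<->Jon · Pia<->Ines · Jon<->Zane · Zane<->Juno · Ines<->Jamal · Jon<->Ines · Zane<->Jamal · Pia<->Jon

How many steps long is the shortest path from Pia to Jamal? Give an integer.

2

One shortest route is Pia – Ines – Jamal, which uses 2 edges, and Pia and Jamal are not directly tied, so nothing shorter exists. So d(Pia,Jamal) = 2.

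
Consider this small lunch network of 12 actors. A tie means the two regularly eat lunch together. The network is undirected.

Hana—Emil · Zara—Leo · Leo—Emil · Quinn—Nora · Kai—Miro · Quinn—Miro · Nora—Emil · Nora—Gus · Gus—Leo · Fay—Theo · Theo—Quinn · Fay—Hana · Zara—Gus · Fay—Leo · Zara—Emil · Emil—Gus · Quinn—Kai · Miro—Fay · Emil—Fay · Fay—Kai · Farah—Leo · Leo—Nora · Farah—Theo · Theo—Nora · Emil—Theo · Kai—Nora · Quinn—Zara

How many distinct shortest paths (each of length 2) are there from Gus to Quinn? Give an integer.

The shortest distance is 2. The length-2 paths are: Gus–Zara–Quinn; Gus–Nora–Quinn.
That gives 2 distinct shortest paths.

2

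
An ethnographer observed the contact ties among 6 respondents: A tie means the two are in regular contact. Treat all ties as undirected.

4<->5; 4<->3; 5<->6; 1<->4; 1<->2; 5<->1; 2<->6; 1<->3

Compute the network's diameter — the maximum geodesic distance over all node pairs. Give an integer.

Eccentricity of each node (its greatest distance to any other): 1:2, 2:2, 3:3, 4:2, 5:2, 6:3.
The maximum eccentricity is 3, realized for instance by the pair 6–3 via 6 – 2 – 1 – 3. So the diameter is 3.

3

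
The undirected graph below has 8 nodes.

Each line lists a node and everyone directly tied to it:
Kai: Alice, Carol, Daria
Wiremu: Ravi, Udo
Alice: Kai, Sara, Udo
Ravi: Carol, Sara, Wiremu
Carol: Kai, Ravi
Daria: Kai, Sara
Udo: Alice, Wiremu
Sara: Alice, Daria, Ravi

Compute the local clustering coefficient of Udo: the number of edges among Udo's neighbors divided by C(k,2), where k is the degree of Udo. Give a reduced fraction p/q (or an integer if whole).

Udo's neighbors: Alice and Wiremu (k = 2).
Possible neighbor pairs: C(2,2) = 1. Edges among them: none → e = 0.
Clustering(Udo) = 0/1.

0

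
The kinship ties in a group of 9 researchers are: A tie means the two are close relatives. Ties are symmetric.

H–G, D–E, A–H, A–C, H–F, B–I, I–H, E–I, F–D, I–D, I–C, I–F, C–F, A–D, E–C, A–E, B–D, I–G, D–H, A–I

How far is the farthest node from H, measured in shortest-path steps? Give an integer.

2

Distances from H: A:1, B:2, C:2, D:1, E:2, F:1, G:1, I:1.
The largest is 2 (to E, B, and C), so the eccentricity of H is 2.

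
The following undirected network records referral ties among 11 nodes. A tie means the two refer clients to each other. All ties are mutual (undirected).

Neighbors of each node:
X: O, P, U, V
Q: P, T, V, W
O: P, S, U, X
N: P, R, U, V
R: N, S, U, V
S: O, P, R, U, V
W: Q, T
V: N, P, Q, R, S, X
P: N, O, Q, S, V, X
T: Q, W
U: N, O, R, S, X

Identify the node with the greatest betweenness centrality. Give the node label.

Unnormalized betweenness of each node: N:19/12, O:7/8, P:32/3, Q:16, R:7/8, S:29/12, T:0, U:7/3, V:32/3, W:0, X:19/12.
Q has the largest value, 16, making it the main broker — the node through which the most shortest paths run.

Q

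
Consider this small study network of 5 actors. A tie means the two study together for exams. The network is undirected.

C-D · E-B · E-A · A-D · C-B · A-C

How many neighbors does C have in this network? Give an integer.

C is directly tied to A, B, and D. That is 3 neighbors, so the degree of C is 3.

3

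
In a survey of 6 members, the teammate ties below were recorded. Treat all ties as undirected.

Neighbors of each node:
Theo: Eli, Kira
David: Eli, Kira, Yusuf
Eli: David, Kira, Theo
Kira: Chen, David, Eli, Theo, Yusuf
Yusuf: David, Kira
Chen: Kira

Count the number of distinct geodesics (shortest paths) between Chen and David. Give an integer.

The shortest distance is 2, and the only length-2 path is Chen–Kira–David. So there is exactly 1 shortest path.

1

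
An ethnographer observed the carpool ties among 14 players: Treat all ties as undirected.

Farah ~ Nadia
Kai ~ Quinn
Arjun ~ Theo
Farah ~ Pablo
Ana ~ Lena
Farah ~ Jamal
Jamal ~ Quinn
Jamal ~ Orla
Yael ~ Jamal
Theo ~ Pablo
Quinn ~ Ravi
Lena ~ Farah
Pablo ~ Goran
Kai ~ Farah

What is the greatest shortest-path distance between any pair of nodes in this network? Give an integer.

Eccentricity of each node (its greatest distance to any other): Ana:5, Arjun:6, Farah:3, Goran:5, Jamal:4, Kai:4, Lena:4, Nadia:4, Orla:5, Pablo:4, Quinn:5, Ravi:6, Theo:5, Yael:5.
The maximum eccentricity is 6, realized for instance by the pair Arjun–Ravi via Arjun – Theo – Pablo – Farah – Jamal – Quinn – Ravi. So the diameter is 6.

6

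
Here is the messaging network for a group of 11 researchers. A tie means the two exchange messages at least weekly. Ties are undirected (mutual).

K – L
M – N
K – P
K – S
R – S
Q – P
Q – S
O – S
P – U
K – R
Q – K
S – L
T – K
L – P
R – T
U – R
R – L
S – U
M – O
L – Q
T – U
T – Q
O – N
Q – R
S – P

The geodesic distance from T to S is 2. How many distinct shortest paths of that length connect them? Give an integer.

The shortest distance is 2. The length-2 paths are: T–K–S; T–R–S; T–U–S; T–Q–S.
That gives 4 distinct shortest paths.

4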